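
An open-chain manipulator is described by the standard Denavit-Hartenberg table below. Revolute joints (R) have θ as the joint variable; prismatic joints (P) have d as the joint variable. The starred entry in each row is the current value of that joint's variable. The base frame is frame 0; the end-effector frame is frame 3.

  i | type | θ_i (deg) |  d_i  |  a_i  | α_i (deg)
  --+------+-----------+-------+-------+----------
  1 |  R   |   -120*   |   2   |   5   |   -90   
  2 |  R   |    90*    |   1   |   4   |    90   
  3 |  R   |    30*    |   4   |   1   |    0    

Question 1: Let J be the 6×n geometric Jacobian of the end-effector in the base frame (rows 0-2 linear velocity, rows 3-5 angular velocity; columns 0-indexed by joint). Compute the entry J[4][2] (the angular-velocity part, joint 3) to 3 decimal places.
-0.866

axis z_2 = (-0.5000,-0.8660,0.0000); lever o_n−o_2 = (-1.5670,-3.7141,-0.8660)
cross product → J_v[:, 2] = (0.7500,-0.4330,0.5000)
J_ω[:, 2] = z_2
entry J[4][2] = -0.8660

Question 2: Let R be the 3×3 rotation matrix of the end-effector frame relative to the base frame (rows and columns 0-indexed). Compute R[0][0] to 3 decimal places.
End-effector x-axis (col 0 of R) = (0.4330,-0.2500,-0.8660)
R[0][0] = 0.4330

0.433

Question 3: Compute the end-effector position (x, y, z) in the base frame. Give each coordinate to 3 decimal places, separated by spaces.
after link 1: o_1 = (-2.5000, -4.3301, 2.0000)
after link 2: o_2 = (-1.6340, -4.8301, -2.0000)
after link 3: o_3 = (-3.2010, -8.5442, -2.8660)

-3.201 -8.544 -2.866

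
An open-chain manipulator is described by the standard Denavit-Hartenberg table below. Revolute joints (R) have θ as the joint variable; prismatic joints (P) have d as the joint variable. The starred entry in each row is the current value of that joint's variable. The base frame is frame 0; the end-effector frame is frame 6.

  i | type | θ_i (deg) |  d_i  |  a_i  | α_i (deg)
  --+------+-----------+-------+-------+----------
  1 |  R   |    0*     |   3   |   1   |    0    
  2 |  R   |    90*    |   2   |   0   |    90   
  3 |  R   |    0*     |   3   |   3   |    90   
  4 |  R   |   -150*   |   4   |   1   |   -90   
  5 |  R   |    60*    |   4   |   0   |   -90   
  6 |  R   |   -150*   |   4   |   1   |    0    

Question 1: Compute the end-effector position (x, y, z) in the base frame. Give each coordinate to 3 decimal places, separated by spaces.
1.551 7.759 2.250

after link 1: o_1 = (1.0000, 0.0000, 3.0000)
after link 2: o_2 = (1.0000, 0.0000, 5.0000)
after link 3: o_3 = (4.0000, 3.0000, 5.0000)
after link 4: o_4 = (3.5000, 2.1340, 1.0000)
after link 5: o_5 = (0.0359, 4.1340, 1.0000)
after link 6: o_6 = (1.5514, 7.7590, 2.2500)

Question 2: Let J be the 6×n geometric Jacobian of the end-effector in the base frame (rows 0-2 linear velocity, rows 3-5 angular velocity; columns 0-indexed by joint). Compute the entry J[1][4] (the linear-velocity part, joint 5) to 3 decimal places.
1.083

axis z_4 = (-0.8660,0.5000,-0.0000); lever o_n−o_4 = (-1.9486,5.6250,1.2500)
cross product → J_v[:, 4] = (0.6250,1.0825,-3.8971)
J_ω[:, 4] = z_4
entry J[1][4] = 1.0825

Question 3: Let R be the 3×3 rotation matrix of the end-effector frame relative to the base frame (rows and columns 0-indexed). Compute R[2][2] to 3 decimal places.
End-effector z-axis (col 2 of R) = (0.4330,0.7500,0.5000)
R[2][2] = 0.5000

0.500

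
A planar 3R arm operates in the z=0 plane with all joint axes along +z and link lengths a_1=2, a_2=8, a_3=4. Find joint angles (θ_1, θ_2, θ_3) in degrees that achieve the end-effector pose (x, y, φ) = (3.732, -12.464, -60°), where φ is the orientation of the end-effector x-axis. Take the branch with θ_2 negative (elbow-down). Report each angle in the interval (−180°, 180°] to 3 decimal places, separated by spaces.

wrist centre = target − a_3·(cos φ, sin φ) = (1.7320, -8.9999)
cos θ_2 = (83.9980−2²−8²)/(2·2·8) = 0.4999; θ_2 = -60.0041° (elbow-down)
β = atan2(-8.9999,1.7320) = -79.1068°; ψ = atan2(-6.9285,5.9995) = -49.1102°
θ_1 = β − ψ = -29.9966°
θ_3 = φ − θ_1 − θ_2 = 30.0008° (wrapped to (-180°,180°])

-29.997 -60.004 30.001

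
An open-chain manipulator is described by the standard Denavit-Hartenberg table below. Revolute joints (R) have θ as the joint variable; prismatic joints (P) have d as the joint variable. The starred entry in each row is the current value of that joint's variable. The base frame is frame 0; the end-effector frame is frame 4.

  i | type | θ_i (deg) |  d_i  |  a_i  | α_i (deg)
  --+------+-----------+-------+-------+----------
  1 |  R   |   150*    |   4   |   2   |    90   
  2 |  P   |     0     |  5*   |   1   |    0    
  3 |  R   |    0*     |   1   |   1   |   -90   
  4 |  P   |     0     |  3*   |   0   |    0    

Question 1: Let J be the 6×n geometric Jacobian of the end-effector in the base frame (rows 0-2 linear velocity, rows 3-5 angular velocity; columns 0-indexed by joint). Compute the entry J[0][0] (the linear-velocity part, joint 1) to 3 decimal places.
-7.196

axis z_0 = ẑ; lever o_n−o_0 = (-0.4641,7.1962,7.0000)
cross product → J_v[:, 0] = (-7.1962,-0.4641,0.0000)
J_ω[:, 0] = z_0
entry J[0][0] = -7.1962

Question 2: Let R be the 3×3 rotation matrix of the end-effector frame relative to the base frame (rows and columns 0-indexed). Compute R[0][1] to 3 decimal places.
End-effector y-axis (col 1 of R) = (-0.5000,-0.8660,0.0000)
R[0][1] = -0.5000

-0.500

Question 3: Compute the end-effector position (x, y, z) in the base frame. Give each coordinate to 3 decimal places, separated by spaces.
-0.464 7.196 7.000

after link 1: o_1 = (-1.7321, 1.0000, 4.0000)
after link 2: o_2 = (-0.0981, 5.8301, 4.0000)
after link 3: o_3 = (-0.4641, 7.1962, 4.0000)
after link 4: o_4 = (-0.4641, 7.1962, 7.0000)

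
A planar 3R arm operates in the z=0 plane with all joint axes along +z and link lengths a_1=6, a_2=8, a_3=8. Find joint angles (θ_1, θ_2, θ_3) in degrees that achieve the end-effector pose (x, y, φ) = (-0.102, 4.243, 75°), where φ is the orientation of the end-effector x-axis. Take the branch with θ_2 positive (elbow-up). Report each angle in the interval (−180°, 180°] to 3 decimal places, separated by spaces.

134.991 150.001 150.008

wrist centre = target − a_3·(cos φ, sin φ) = (-2.1726, -3.4844)
cos θ_2 = (16.8611−6²−8²)/(2·6·8) = -0.8660; θ_2 = 150.0006° (elbow-up)
β = atan2(-3.4844,-2.1726) = -121.9438°; ψ = atan2(3.9999,-0.9282) = 103.0651°
θ_1 = β − ψ = -225.0089°
θ_3 = φ − θ_1 − θ_2 = 150.0083° (wrapped to (-180°,180°])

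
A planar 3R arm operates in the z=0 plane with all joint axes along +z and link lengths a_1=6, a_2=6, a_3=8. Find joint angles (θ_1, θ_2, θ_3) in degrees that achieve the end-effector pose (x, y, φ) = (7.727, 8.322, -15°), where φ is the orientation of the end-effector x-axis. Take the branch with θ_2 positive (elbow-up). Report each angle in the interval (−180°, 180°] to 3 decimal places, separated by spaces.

wrist centre = target − a_3·(cos φ, sin φ) = (-0.0004, 10.3926)
cos θ_2 = (108.0051−6²−6²)/(2·6·6) = 0.5001; θ_2 = 59.9953° (elbow-up)
β = atan2(10.3926,-0.0004) = 90.0022°; ψ = atan2(5.1959,9.0004) = 29.9976°
θ_1 = β − ψ = 60.0046°
θ_3 = φ − θ_1 − θ_2 = -134.9999° (wrapped to (-180°,180°])

60.005 59.995 -135.000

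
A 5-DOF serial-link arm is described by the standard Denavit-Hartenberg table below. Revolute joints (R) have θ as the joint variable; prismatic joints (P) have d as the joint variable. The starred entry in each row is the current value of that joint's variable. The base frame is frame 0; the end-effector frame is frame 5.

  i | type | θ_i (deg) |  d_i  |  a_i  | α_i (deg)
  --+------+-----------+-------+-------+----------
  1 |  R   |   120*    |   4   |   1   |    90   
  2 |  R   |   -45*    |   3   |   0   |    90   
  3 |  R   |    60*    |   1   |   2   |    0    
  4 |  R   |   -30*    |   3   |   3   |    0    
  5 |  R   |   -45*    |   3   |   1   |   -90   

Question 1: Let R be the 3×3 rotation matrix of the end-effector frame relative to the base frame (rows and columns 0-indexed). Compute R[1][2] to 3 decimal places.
0.641

End-effector z-axis (col 2 of R) = (0.7450,0.6415,-0.1830)
R[1][2] = 0.6415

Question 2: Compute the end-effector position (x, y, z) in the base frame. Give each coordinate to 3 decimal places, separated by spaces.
5.534 2.361 -4.177

after link 1: o_1 = (-0.5000, 0.8660, 4.0000)
after link 2: o_2 = (2.0981, 2.3660, 4.0000)
after link 3: o_3 = (3.5981, 3.2321, 2.5858)
after link 4: o_4 = (5.0392, 3.7359, -1.3727)
after link 5: o_5 = (5.5342, 2.3609, -4.1770)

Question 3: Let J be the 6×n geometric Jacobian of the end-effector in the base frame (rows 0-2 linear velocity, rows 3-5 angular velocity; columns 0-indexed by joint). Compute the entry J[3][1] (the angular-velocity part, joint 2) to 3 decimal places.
0.866

axis z_1 = (0.8660,0.5000,0.0000); lever o_n−o_1 = (6.0342,1.4949,-8.1770)
cross product → J_v[:, 1] = (-4.0885,7.0815,-1.7225)
J_ω[:, 1] = z_1
entry J[3][1] = 0.8660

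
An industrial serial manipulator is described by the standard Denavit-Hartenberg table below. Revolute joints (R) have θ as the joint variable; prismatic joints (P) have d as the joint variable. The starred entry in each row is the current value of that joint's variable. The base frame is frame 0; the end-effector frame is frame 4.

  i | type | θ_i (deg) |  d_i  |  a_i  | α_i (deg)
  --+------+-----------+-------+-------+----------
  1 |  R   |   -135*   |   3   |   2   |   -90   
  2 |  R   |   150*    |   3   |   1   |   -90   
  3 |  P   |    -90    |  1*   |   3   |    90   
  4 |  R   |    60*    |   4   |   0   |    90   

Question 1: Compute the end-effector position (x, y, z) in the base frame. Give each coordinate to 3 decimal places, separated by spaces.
1.345 -7.140 5.366

after link 1: o_1 = (-1.4142, -1.4142, 3.0000)
after link 2: o_2 = (1.3195, -2.9232, 2.5000)
after link 3: o_3 = (3.7944, -4.6909, 3.3660)
after link 4: o_4 = (1.3449, -7.1404, 5.3660)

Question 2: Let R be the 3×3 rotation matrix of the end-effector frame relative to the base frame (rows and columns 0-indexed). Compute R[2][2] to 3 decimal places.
-0.433

End-effector z-axis (col 2 of R) = (0.4356,-0.7891,-0.4330)
R[2][2] = -0.4330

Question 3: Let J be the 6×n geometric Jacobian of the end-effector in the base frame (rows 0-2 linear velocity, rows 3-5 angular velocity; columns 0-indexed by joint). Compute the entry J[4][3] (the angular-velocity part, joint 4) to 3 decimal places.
-0.612

axis z_3 = (-0.6124,-0.6124,0.5000); lever o_n−o_3 = (-2.4495,-2.4495,2.0000)
cross product → J_v[:, 3] = (0.0000,0.0000,0.0000)
J_ω[:, 3] = z_3
entry J[4][3] = -0.6124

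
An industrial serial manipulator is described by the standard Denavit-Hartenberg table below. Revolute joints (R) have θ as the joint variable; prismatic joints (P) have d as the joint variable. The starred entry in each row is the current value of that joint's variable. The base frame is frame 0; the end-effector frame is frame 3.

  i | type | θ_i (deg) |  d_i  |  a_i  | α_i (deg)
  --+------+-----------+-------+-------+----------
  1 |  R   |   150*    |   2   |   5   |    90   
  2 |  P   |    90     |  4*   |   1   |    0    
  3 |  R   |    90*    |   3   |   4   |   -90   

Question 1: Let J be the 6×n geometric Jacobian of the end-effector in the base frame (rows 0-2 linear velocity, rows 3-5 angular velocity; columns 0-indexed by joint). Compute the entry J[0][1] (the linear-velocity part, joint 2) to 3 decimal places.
prismatic axis z_1 = (0.5000,0.8660,0.0000)
J_v[:, 1] = z_1; J_ω[:, 1] = (0,0,0)
entry J[0][1] = 0.5000

0.500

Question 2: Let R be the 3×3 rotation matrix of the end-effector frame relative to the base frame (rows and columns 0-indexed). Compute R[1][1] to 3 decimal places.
-0.866

End-effector y-axis (col 1 of R) = (-0.5000,-0.8660,-0.0000)
R[1][1] = -0.8660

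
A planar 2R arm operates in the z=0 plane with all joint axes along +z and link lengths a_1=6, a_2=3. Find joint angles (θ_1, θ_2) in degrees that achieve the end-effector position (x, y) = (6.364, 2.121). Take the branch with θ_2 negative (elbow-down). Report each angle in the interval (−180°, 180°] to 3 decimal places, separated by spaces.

cos θ_2 = (44.9991−6²−3²)/(2·6·3) = -0.0000; θ_2 = -90.0014° (elbow-down)
β = atan2(2.1210,6.3640) = 18.4322°; ψ = atan2(-3.0000,5.9999) = -26.5653°
θ_1 = β − ψ = 44.9976°

44.998 -90.001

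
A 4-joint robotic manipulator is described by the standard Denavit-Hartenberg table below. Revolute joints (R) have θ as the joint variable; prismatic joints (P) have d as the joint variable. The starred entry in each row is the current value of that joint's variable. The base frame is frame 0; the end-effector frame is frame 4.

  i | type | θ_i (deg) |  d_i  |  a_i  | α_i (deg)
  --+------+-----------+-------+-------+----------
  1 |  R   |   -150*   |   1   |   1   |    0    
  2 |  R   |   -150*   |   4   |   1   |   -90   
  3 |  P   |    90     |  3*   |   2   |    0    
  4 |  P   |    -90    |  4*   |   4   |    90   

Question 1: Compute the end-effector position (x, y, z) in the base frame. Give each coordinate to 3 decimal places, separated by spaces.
after link 1: o_1 = (-0.8660, -0.5000, 1.0000)
after link 2: o_2 = (-0.3660, 0.3660, 5.0000)
after link 3: o_3 = (-2.9641, 1.8660, 3.0000)
after link 4: o_4 = (-4.4282, 7.3301, 3.0000)

-4.428 7.330 3.000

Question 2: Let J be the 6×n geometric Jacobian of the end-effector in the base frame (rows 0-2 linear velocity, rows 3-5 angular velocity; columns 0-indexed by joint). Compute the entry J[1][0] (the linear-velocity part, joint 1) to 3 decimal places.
axis z_0 = ẑ; lever o_n−o_0 = (-4.4282,7.3301,3.0000)
cross product → J_v[:, 0] = (-7.3301,-4.4282,0.0000)
J_ω[:, 0] = z_0
entry J[1][0] = -4.4282

-4.428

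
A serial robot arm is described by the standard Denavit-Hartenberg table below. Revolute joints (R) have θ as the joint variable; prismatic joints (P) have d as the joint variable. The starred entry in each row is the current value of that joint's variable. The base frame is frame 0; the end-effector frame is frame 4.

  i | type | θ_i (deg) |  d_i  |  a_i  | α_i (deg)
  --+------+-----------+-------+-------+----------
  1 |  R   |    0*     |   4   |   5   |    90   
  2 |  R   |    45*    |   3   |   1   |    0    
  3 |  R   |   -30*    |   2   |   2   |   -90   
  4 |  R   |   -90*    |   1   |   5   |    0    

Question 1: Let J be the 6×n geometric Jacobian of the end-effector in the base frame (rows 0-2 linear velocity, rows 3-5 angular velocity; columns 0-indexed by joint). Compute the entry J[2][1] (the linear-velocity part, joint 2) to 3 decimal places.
2.380

axis z_1 = (0.0000,-1.0000,0.0000); lever o_n−o_1 = (2.3801,-10.0000,2.1907)
cross product → J_v[:, 1] = (-2.1907,0.0000,2.3801)
J_ω[:, 1] = z_1
entry J[2][1] = 2.3801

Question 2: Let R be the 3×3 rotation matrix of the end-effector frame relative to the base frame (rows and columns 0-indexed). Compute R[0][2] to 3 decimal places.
-0.259

End-effector z-axis (col 2 of R) = (-0.2588,-0.0000,0.9659)
R[0][2] = -0.2588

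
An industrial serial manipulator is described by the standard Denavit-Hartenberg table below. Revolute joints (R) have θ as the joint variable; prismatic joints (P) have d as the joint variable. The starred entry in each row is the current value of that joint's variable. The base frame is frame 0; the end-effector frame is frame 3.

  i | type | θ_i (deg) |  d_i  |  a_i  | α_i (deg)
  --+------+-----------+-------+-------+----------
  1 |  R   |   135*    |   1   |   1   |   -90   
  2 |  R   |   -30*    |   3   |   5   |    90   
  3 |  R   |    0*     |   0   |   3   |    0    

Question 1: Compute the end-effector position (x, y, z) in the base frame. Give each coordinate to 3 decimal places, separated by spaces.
-7.727 3.485 5.000

after link 1: o_1 = (-0.7071, 0.7071, 1.0000)
after link 2: o_2 = (-5.8903, 1.6476, 3.5000)
after link 3: o_3 = (-7.7274, 3.4848, 5.0000)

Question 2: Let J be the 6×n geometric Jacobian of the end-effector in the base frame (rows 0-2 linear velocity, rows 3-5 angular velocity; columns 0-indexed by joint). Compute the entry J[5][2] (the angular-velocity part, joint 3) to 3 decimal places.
axis z_2 = (0.3536,-0.3536,0.8660); lever o_n−o_2 = (-1.8371,1.8371,1.5000)
cross product → J_v[:, 2] = (-2.1213,-2.1213,0.0000)
J_ω[:, 2] = z_2
entry J[5][2] = 0.8660

0.866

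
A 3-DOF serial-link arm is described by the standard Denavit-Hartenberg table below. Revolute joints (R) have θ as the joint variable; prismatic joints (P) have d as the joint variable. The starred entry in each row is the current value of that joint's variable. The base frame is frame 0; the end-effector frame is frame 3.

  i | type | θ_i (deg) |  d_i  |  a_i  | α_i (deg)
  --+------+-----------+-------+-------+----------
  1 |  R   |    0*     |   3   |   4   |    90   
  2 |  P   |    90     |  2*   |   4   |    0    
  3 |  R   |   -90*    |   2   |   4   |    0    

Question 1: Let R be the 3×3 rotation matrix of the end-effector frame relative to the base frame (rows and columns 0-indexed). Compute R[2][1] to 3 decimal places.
End-effector y-axis (col 1 of R) = (0.0000,0.0000,1.0000)
R[2][1] = 1.0000

1.000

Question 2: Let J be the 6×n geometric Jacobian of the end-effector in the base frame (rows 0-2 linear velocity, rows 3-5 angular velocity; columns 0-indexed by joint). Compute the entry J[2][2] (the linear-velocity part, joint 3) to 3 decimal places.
4.000

axis z_2 = (0.0000,-1.0000,0.0000); lever o_n−o_2 = (4.0000,-2.0000,0.0000)
cross product → J_v[:, 2] = (0.0000,0.0000,4.0000)
J_ω[:, 2] = z_2
entry J[2][2] = 4.0000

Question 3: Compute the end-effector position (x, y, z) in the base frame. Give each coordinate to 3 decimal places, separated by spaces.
8.000 -4.000 7.000

after link 1: o_1 = (4.0000, 0.0000, 3.0000)
after link 2: o_2 = (4.0000, -2.0000, 7.0000)
after link 3: o_3 = (8.0000, -4.0000, 7.0000)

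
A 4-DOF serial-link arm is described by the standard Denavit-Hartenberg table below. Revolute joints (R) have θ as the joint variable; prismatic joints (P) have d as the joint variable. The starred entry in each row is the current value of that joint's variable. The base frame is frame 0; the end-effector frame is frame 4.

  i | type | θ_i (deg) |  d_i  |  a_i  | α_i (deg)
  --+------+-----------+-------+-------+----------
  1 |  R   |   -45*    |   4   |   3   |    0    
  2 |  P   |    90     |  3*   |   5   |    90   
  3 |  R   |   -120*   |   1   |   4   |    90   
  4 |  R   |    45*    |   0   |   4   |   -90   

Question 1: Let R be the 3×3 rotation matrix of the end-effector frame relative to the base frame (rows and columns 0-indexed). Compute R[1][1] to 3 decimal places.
End-effector y-axis (col 1 of R) = (0.6124,0.6124,-0.5000)
R[1][1] = 0.6124

0.612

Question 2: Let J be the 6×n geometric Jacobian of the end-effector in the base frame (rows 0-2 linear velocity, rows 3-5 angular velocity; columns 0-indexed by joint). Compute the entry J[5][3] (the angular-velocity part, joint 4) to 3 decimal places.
0.500

axis z_3 = (-0.6124,-0.6124,0.5000); lever o_n−o_3 = (1.0000,-3.0000,-2.4495)
cross product → J_v[:, 3] = (3.0000,-1.0000,2.4495)
J_ω[:, 3] = z_3
entry J[5][3] = 0.5000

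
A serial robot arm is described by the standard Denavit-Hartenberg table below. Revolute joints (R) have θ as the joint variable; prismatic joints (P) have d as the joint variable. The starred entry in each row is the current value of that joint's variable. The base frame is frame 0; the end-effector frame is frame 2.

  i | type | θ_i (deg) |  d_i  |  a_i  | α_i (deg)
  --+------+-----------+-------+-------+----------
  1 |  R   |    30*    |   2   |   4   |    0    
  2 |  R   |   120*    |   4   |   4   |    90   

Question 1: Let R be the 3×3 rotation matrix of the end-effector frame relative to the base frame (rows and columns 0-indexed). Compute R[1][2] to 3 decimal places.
0.866

End-effector z-axis (col 2 of R) = (0.5000,0.8660,0.0000)
R[1][2] = 0.8660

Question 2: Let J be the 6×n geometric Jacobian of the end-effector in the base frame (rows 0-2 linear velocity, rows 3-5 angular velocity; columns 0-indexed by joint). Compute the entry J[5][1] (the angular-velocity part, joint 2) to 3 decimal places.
axis z_1 = (0.0000,0.0000,1.0000); lever o_n−o_1 = (-3.4641,2.0000,4.0000)
cross product → J_v[:, 1] = (-2.0000,-3.4641,0.0000)
J_ω[:, 1] = z_1
entry J[5][1] = 1.0000

1.000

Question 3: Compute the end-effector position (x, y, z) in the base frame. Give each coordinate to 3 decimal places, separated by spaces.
after link 1: o_1 = (3.4641, 2.0000, 2.0000)
after link 2: o_2 = (0.0000, 4.0000, 6.0000)

0.000 4.000 6.000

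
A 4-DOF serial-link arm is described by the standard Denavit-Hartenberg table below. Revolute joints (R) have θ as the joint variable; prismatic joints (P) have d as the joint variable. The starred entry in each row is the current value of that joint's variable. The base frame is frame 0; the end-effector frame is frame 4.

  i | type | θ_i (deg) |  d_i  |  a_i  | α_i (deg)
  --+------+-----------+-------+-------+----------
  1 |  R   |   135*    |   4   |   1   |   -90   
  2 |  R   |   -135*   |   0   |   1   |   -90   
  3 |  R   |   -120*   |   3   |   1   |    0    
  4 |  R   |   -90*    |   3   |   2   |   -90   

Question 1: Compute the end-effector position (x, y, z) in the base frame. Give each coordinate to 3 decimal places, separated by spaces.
-4.228 4.418 7.371

after link 1: o_1 = (-0.7071, 0.7071, 4.0000)
after link 2: o_2 = (-0.2071, 0.2071, 4.7071)
after link 3: o_3 = (-2.5695, 1.3447, 6.4749)
after link 4: o_4 = (-4.2284, 4.4179, 7.3714)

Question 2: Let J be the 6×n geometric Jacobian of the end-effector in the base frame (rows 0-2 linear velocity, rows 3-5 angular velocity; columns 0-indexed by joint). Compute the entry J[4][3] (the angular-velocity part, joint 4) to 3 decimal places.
0.500

axis z_3 = (-0.5000,0.5000,0.7071); lever o_n−o_3 = (-1.6589,3.0731,0.8966)
cross product → J_v[:, 3] = (-1.7247,-0.7247,-0.7071)
J_ω[:, 3] = z_3
entry J[4][3] = 0.5000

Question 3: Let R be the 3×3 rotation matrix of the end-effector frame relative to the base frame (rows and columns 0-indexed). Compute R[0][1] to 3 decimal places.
0.500

End-effector y-axis (col 1 of R) = (0.5000,-0.5000,-0.7071)
R[0][1] = 0.5000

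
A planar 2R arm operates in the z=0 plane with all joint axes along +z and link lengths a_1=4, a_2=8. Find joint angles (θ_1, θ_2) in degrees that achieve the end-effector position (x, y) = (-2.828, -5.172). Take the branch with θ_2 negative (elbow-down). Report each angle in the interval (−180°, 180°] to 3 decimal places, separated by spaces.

cos θ_2 = (34.7472−4²−8²)/(2·4·8) = -0.7071; θ_2 = -134.9975° (elbow-down)
β = atan2(-5.1720,-2.8280) = -118.6694°; ψ = atan2(-5.6571,-1.6566) = -106.3219°
θ_1 = β − ψ = -12.3475°

-12.347 -134.997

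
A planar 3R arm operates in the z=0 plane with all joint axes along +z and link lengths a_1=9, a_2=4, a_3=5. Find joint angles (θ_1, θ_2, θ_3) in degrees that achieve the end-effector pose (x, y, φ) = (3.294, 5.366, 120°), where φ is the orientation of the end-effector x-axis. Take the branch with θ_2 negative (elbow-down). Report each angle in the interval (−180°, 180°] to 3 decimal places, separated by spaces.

29.998 -150.004 -119.994

wrist centre = target − a_3·(cos φ, sin φ) = (5.7940, 1.0359)
cos θ_2 = (34.6435−9²−4²)/(2·9·4) = -0.8661; θ_2 = -150.0043° (elbow-down)
β = atan2(1.0359,5.7940) = 10.1365°; ψ = atan2(-1.9997,5.5357) = -19.8618°
θ_1 = β − ψ = 29.9983°
θ_3 = φ − θ_1 − θ_2 = -119.9940° (wrapped to (-180°,180°])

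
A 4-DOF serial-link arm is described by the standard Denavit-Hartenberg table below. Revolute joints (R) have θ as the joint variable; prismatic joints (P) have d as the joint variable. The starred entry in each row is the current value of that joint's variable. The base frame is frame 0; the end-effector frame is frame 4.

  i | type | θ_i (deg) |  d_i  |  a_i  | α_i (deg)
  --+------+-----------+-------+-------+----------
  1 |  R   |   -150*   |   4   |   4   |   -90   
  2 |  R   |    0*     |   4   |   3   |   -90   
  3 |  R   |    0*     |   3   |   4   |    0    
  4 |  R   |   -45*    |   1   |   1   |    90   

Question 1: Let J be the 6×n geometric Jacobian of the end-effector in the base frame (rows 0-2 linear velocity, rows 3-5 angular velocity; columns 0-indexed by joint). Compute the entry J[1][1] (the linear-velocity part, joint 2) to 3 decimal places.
2.000

axis z_1 = (0.5000,-0.8660,0.0000); lever o_n−o_1 = (-4.3210,-7.9300,-4.0000)
cross product → J_v[:, 1] = (3.4641,2.0000,-7.7071)
J_ω[:, 1] = z_1
entry J[1][1] = 2.0000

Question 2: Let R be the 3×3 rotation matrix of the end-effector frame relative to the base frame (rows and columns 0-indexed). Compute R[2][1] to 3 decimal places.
-1.000

End-effector y-axis (col 1 of R) = (0.0000,-0.0000,-1.0000)
R[2][1] = -1.0000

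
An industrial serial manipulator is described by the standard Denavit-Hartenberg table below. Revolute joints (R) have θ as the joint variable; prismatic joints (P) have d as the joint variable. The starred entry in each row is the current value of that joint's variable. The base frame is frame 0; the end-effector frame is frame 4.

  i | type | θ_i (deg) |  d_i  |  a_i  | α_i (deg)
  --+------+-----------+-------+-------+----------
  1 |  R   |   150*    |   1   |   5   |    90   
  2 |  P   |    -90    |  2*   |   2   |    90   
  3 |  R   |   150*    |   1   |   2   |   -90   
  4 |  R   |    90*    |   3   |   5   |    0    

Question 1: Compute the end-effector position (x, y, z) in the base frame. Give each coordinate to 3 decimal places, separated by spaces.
after link 1: o_1 = (-4.3301, 2.5000, 1.0000)
after link 2: o_2 = (-3.3301, 4.2321, -1.0000)
after link 3: o_3 = (-1.9641, 4.5981, 0.7321)
after link 4: o_4 = (-7.5933, 4.8481, 2.2321)

-7.593 4.848 2.232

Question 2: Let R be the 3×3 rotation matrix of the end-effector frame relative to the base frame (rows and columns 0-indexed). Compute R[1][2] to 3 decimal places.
End-effector z-axis (col 2 of R) = (-0.4330,-0.7500,0.5000)
R[1][2] = -0.7500

-0.750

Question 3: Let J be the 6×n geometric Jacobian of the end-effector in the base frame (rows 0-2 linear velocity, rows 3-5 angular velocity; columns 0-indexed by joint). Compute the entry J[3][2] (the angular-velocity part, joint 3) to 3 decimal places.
0.866

axis z_2 = (0.8660,-0.5000,-0.0000); lever o_n−o_2 = (-4.2631,0.6160,3.2321)
cross product → J_v[:, 2] = (-1.6160,-2.7990,-1.5981)
J_ω[:, 2] = z_2
entry J[3][2] = 0.8660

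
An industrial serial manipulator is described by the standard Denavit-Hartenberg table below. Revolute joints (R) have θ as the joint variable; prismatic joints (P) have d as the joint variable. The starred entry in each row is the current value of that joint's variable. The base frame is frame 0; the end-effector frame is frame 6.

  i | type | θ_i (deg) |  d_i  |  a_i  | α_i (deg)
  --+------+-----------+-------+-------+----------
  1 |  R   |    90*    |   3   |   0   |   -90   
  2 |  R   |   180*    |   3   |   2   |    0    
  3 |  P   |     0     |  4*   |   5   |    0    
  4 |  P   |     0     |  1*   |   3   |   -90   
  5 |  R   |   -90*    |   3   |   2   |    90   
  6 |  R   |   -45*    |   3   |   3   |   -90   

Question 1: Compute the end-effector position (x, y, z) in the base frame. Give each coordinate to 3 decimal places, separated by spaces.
after link 1: o_1 = (0.0000, 0.0000, 3.0000)
after link 2: o_2 = (-3.0000, -2.0000, 3.0000)
after link 3: o_3 = (-7.0000, -7.0000, 3.0000)
after link 4: o_4 = (-8.0000, -10.0000, 3.0000)
after link 5: o_5 = (-10.0000, -10.0000, 6.0000)
after link 6: o_6 = (-12.1213, -7.0000, 3.8787)

-12.121 -7.000 3.879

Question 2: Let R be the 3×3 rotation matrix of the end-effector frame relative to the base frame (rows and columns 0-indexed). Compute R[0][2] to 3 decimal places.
End-effector z-axis (col 2 of R) = (-0.7071,-0.0000,0.7071)
R[0][2] = -0.7071

-0.707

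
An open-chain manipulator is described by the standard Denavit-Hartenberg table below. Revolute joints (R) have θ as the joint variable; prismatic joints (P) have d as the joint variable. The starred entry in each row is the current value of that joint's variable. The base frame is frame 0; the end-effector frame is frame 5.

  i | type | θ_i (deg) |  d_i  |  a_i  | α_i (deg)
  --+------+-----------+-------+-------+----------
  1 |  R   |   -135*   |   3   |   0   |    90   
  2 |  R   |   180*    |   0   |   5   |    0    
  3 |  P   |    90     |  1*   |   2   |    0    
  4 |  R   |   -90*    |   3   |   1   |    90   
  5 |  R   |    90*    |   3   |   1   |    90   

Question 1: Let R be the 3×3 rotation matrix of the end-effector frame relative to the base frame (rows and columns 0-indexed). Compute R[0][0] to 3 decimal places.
-0.707

End-effector x-axis (col 0 of R) = (-0.7071,0.7071,0.0000)
R[0][0] = -0.7071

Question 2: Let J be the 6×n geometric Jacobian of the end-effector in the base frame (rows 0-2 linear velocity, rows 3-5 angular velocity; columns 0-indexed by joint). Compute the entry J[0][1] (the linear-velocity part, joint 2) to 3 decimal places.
axis z_1 = (-0.7071,0.7071,0.0000); lever o_n−o_1 = (0.7071,7.7782,1.0000)
cross product → J_v[:, 1] = (0.7071,0.7071,-6.0000)
J_ω[:, 1] = z_1
entry J[0][1] = 0.7071

0.707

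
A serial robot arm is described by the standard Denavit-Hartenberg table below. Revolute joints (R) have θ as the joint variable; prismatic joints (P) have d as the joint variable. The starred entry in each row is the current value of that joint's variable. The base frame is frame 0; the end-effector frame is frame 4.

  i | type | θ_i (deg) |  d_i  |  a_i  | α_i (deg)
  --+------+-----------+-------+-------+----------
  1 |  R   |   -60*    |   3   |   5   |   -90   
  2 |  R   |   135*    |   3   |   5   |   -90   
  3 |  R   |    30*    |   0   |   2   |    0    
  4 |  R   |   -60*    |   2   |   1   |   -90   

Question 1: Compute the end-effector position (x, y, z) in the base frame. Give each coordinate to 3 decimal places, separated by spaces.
1.272 2.797 -0.958

after link 1: o_1 = (2.5000, -4.3301, 3.0000)
after link 2: o_2 = (3.3303, 0.2317, -0.5355)
after link 3: o_3 = (1.8519, 0.7924, -1.7603)
after link 4: o_4 = (1.2716, 2.7975, -0.9584)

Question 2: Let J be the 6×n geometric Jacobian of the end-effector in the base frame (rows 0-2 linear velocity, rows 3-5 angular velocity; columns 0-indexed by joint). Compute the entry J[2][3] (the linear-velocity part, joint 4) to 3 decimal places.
axis z_3 = (-0.3536,0.6124,0.7071); lever o_n−o_3 = (-0.5803,2.0051,0.8018)
cross product → J_v[:, 3] = (-0.9268,-0.1268,-0.3536)
J_ω[:, 3] = z_3
entry J[2][3] = -0.3536

-0.354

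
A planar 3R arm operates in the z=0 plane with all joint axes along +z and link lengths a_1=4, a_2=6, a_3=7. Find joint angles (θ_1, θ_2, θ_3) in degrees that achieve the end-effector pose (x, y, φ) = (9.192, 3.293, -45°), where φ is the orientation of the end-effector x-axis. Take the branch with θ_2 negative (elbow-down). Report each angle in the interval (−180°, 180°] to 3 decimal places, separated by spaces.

wrist centre = target − a_3·(cos φ, sin φ) = (4.2423, 8.2427)
cos θ_2 = (85.9396−4²−6²)/(2·4·6) = 0.7071; θ_2 = -45.0026° (elbow-down)
β = atan2(8.2427,4.2423) = 62.7667°; ψ = atan2(-4.2428,8.2424) = -27.2373°
θ_1 = β − ψ = 90.0040°
θ_3 = φ − θ_1 − θ_2 = -90.0014° (wrapped to (-180°,180°])

90.004 -45.003 -90.001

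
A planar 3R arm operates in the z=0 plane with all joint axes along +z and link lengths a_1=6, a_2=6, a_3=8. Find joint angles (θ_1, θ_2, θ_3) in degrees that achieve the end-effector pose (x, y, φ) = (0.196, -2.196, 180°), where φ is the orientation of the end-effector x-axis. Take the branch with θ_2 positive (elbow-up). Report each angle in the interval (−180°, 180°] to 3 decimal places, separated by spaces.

-60.001 90.003 149.998

wrist centre = target − a_3·(cos φ, sin φ) = (8.1960, -2.1960)
cos θ_2 = (71.9968−6²−6²)/(2·6·6) = -0.0000; θ_2 = 90.0025° (elbow-up)
β = atan2(-2.1960,8.1960) = -14.9993°; ψ = atan2(6.0000,5.9997) = 45.0013°
θ_1 = β − ψ = -60.0005°
θ_3 = φ − θ_1 − θ_2 = 149.9980° (wrapped to (-180°,180°])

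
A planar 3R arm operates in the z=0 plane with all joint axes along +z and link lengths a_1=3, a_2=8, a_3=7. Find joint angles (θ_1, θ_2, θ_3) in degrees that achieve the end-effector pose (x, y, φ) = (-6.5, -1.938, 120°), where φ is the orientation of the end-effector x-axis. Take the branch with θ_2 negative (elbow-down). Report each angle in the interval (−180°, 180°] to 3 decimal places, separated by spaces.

wrist centre = target − a_3·(cos φ, sin φ) = (-3.0000, -8.0002)
cos θ_2 = (73.0028−3²−8²)/(2·3·8) = 0.0001; θ_2 = -89.9966° (elbow-down)
β = atan2(-8.0002,-3.0000) = -110.5556°; ψ = atan2(-8.0000,3.0005) = -69.4410°
θ_1 = β − ψ = -41.1146°
θ_3 = φ − θ_1 − θ_2 = -108.8887° (wrapped to (-180°,180°])

-41.115 -89.997 -108.889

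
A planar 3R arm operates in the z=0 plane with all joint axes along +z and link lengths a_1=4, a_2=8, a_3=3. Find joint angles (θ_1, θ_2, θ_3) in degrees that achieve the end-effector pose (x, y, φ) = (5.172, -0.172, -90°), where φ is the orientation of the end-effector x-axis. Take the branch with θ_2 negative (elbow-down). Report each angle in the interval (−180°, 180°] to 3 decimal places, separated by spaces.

134.991 -134.997 -89.994

wrist centre = target − a_3·(cos φ, sin φ) = (5.1720, 2.8280)
cos θ_2 = (34.7472−4²−8²)/(2·4·8) = -0.7071; θ_2 = -134.9975° (elbow-down)
β = atan2(2.8280,5.1720) = 28.6694°; ψ = atan2(-5.6571,-1.6566) = -106.3219°
θ_1 = β − ψ = 134.9913°
θ_3 = φ − θ_1 − θ_2 = -89.9939° (wrapped to (-180°,180°])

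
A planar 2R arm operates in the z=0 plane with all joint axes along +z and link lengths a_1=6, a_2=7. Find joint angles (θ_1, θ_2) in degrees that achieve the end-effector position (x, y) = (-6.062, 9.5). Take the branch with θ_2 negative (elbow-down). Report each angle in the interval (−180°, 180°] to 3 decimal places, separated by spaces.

155.086 -60.002

cos θ_2 = (126.9978−6²−7²)/(2·6·7) = 0.5000; θ_2 = -60.0017° (elbow-down)
β = atan2(9.5000,-6.0620) = 122.5422°; ψ = atan2(-6.0623,9.4998) = -32.5439°
θ_1 = β − ψ = 155.0860°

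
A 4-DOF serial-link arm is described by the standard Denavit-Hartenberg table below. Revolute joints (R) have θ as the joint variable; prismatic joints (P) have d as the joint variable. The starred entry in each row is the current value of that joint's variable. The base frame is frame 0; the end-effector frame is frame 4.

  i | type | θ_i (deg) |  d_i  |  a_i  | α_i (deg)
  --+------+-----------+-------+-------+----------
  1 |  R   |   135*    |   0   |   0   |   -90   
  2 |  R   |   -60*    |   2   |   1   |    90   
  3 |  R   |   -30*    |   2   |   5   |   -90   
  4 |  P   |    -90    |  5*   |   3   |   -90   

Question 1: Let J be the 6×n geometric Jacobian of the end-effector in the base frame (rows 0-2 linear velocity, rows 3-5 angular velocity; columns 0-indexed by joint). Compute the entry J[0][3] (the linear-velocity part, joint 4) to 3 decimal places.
prismatic axis z_3 = (-0.7891,-0.4356,0.4330)
J_v[:, 3] = z_3; J_ω[:, 3] = (0,0,0)
entry J[0][3] = -0.7891

-0.789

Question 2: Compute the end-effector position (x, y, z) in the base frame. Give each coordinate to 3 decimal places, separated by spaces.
after link 1: o_1 = (0.0000, 0.0000, 0.0000)
after link 2: o_2 = (-1.7678, -1.0607, 0.8660)
after link 3: o_3 = (-0.3062, 1.0133, 5.6160)
after link 4: o_4 = (-2.4148, -3.0018, 9.2811)

-2.415 -3.002 9.281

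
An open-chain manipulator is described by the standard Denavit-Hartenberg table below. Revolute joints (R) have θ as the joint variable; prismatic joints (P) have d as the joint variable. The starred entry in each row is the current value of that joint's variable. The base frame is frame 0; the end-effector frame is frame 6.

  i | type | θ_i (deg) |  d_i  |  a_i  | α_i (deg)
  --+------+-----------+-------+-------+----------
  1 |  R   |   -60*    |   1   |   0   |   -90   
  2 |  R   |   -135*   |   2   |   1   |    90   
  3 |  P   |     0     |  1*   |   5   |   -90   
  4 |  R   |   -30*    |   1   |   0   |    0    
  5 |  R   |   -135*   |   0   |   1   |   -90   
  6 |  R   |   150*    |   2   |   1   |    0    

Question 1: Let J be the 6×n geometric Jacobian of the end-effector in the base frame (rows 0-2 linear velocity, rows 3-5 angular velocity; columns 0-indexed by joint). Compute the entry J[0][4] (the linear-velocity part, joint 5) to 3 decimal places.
-0.558

axis z_4 = (0.8660,0.5000,0.0000); lever o_n−o_4 = (-1.2655,1.1920,-1.1160)
cross product → J_v[:, 4] = (-0.5580,0.9665,1.6651)
J_ω[:, 4] = z_4
entry J[0][4] = -0.5580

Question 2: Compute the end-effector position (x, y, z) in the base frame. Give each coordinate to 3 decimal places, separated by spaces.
-1.142 6.979 3.420

after link 1: o_1 = (0.0000, 0.0000, 1.0000)
after link 2: o_2 = (1.3785, 1.6124, 1.7071)
after link 3: o_3 = (-0.7428, 5.2866, 4.5355)
after link 4: o_4 = (0.1232, 5.7866, 4.5355)
after link 5: o_5 = (0.3732, 5.3536, 3.6695)
after link 6: o_6 = (-1.1423, 6.9786, 3.4195)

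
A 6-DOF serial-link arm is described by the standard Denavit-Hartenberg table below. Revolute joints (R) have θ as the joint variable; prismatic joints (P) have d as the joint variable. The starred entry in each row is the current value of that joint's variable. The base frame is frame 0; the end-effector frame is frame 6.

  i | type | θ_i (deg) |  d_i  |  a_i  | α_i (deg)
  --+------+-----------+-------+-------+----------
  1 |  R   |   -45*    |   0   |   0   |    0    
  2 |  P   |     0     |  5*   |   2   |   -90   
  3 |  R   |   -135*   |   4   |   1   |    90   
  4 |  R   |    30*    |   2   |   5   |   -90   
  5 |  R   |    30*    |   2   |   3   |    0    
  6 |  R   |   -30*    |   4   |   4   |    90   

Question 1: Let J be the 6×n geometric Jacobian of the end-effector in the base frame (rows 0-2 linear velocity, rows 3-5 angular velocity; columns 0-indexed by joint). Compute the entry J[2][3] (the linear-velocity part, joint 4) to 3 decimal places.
axis z_3 = (-0.5000,0.5000,-0.7071); lever o_n−o_3 = (4.0027,11.5469,4.6275)
cross product → J_v[:, 3] = (10.4786,-0.5166,-7.7748)
J_ω[:, 3] = z_3
entry J[2][3] = -7.7748

-7.775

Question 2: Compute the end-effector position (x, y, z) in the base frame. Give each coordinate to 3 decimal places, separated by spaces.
7.745 13.461 10.335

after link 1: o_1 = (0.0000, 0.0000, 0.0000)
after link 2: o_2 = (1.4142, -1.4142, 5.0000)
after link 3: o_3 = (3.7426, 1.9142, 5.7071)
after link 4: o_4 = (2.3453, 6.8470, 7.3548)
after link 5: o_5 = (4.6136, 8.8653, 9.2993)
after link 6: o_6 = (7.7453, 13.4611, 10.3346)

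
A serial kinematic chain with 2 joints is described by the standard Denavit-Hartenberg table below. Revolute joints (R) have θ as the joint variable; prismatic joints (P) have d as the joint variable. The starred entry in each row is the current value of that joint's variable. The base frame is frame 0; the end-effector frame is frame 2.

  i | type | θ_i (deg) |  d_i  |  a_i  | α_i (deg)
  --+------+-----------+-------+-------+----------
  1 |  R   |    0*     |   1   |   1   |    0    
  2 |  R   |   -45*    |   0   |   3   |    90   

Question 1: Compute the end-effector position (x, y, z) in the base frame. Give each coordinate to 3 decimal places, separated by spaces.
after link 1: o_1 = (1.0000, 0.0000, 1.0000)
after link 2: o_2 = (3.1213, -2.1213, 1.0000)

3.121 -2.121 1.000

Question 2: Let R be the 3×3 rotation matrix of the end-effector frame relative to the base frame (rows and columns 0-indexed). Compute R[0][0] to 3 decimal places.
0.707

End-effector x-axis (col 0 of R) = (0.7071,-0.7071,0.0000)
R[0][0] = 0.7071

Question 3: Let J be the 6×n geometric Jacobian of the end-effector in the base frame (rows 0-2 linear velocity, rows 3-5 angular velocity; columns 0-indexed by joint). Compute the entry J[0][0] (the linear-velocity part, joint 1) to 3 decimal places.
axis z_0 = ẑ; lever o_n−o_0 = (3.1213,-2.1213,1.0000)
cross product → J_v[:, 0] = (2.1213,3.1213,-0.0000)
J_ω[:, 0] = z_0
entry J[0][0] = 2.1213

2.121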